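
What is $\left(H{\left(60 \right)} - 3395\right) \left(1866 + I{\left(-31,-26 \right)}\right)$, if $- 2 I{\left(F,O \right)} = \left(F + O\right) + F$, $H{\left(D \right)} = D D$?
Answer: $391550$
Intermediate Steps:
$H{\left(D \right)} = D^{2}$
$I{\left(F,O \right)} = - F - \frac{O}{2}$ ($I{\left(F,O \right)} = - \frac{\left(F + O\right) + F}{2} = - \frac{O + 2 F}{2} = - F - \frac{O}{2}$)
$\left(H{\left(60 \right)} - 3395\right) \left(1866 + I{\left(-31,-26 \right)}\right) = \left(60^{2} - 3395\right) \left(1866 - -44\right) = \left(3600 - 3395\right) \left(1866 + \left(31 + 13\right)\right) = 205 \left(1866 + 44\right) = 205 \cdot 1910 = 391550$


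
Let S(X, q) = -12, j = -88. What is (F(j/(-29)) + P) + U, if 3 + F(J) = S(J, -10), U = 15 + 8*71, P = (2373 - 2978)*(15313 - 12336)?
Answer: -1800517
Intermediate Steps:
P = -1801085 (P = -605*2977 = -1801085)
U = 583 (U = 15 + 568 = 583)
F(J) = -15 (F(J) = -3 - 12 = -15)
(F(j/(-29)) + P) + U = (-15 - 1801085) + 583 = -1801100 + 583 = -1800517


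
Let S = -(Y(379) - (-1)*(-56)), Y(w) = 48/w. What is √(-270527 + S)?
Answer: I*√38850743103/379 ≈ 520.07*I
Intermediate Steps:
S = 21176/379 (S = -(48/379 - (-1)*(-56)) = -(48*(1/379) - 1*56) = -(48/379 - 56) = -1*(-21176/379) = 21176/379 ≈ 55.873)
√(-270527 + S) = √(-270527 + 21176/379) = √(-102508557/379) = I*√38850743103/379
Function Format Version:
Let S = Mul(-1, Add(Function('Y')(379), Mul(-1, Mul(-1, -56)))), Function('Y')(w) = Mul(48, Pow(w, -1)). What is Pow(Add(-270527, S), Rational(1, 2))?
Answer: Mul(Rational(1, 379), I, Pow(38850743103, Rational(1, 2))) ≈ Mul(520.07, I)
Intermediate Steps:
S = Rational(21176, 379) (S = Mul(-1, Add(Mul(48, Pow(379, -1)), Mul(-1, Mul(-1, -56)))) = Mul(-1, Add(Mul(48, Rational(1, 379)), Mul(-1, 56))) = Mul(-1, Add(Rational(48, 379), -56)) = Mul(-1, Rational(-21176, 379)) = Rational(21176, 379) ≈ 55.873)
Pow(Add(-270527, S), Rational(1, 2)) = Pow(Add(-270527, Rational(21176, 379)), Rational(1, 2)) = Pow(Rational(-102508557, 379), Rational(1, 2)) = Mul(Rational(1, 379), I, Pow(38850743103, Rational(1, 2)))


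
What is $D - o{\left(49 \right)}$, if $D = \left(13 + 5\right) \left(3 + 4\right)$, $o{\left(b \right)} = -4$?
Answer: $130$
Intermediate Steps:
$D = 126$ ($D = 18 \cdot 7 = 126$)
$D - o{\left(49 \right)} = 126 - -4 = 126 + 4 = 130$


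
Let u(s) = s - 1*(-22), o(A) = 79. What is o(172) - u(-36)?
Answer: 93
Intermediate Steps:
u(s) = 22 + s (u(s) = s + 22 = 22 + s)
o(172) - u(-36) = 79 - (22 - 36) = 79 - 1*(-14) = 79 + 14 = 93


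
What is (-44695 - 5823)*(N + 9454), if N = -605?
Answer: -447033782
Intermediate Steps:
(-44695 - 5823)*(N + 9454) = (-44695 - 5823)*(-605 + 9454) = -50518*8849 = -447033782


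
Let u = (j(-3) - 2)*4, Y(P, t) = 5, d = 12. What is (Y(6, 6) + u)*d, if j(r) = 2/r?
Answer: -68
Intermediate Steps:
u = -32/3 (u = (2/(-3) - 2)*4 = (2*(-⅓) - 2)*4 = (-⅔ - 2)*4 = -8/3*4 = -32/3 ≈ -10.667)
(Y(6, 6) + u)*d = (5 - 32/3)*12 = -17/3*12 = -68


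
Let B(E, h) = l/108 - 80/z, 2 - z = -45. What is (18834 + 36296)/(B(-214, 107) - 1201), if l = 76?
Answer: -34979985/762668 ≈ -45.865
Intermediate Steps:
z = 47 (z = 2 - 1*(-45) = 2 + 45 = 47)
B(E, h) = -1267/1269 (B(E, h) = 76/108 - 80/47 = 76*(1/108) - 80*1/47 = 19/27 - 80/47 = -1267/1269)
(18834 + 36296)/(B(-214, 107) - 1201) = (18834 + 36296)/(-1267/1269 - 1201) = 55130/(-1525336/1269) = 55130*(-1269/1525336) = -34979985/762668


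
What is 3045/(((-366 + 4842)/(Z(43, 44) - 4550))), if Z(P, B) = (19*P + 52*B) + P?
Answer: -711515/746 ≈ -953.77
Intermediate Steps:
Z(P, B) = 20*P + 52*B
3045/(((-366 + 4842)/(Z(43, 44) - 4550))) = 3045/(((-366 + 4842)/((20*43 + 52*44) - 4550))) = 3045/((4476/((860 + 2288) - 4550))) = 3045/((4476/(3148 - 4550))) = 3045/((4476/(-1402))) = 3045/((4476*(-1/1402))) = 3045/(-2238/701) = 3045*(-701/2238) = -711515/746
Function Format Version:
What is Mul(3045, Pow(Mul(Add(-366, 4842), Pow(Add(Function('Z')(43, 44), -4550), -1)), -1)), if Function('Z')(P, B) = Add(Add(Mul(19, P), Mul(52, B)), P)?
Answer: Rational(-711515, 746) ≈ -953.77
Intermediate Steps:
Function('Z')(P, B) = Add(Mul(20, P), Mul(52, B))
Mul(3045, Pow(Mul(Add(-366, 4842), Pow(Add(Function('Z')(43, 44), -4550), -1)), -1)) = Mul(3045, Pow(Mul(Add(-366, 4842), Pow(Add(Add(Mul(20, 43), Mul(52, 44)), -4550), -1)), -1)) = Mul(3045, Pow(Mul(4476, Pow(Add(Add(860, 2288), -4550), -1)), -1)) = Mul(3045, Pow(Mul(4476, Pow(Add(3148, -4550), -1)), -1)) = Mul(3045, Pow(Mul(4476, Pow(-1402, -1)), -1)) = Mul(3045, Pow(Mul(4476, Rational(-1, 1402)), -1)) = Mul(3045, Pow(Rational(-2238, 701), -1)) = Mul(3045, Rational(-701, 2238)) = Rational(-711515, 746)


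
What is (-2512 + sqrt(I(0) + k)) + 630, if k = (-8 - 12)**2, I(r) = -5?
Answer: -1882 + sqrt(395) ≈ -1862.1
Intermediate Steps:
k = 400 (k = (-20)**2 = 400)
(-2512 + sqrt(I(0) + k)) + 630 = (-2512 + sqrt(-5 + 400)) + 630 = (-2512 + sqrt(395)) + 630 = -1882 + sqrt(395)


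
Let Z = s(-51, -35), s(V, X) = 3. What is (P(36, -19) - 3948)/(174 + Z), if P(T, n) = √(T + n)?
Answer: -1316/59 + √17/177 ≈ -22.282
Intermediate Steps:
Z = 3
(P(36, -19) - 3948)/(174 + Z) = (√(36 - 19) - 3948)/(174 + 3) = (√17 - 3948)/177 = (-3948 + √17)*(1/177) = -1316/59 + √17/177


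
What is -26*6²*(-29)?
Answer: 27144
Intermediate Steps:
-26*6²*(-29) = -26*36*(-29) = -936*(-29) = 27144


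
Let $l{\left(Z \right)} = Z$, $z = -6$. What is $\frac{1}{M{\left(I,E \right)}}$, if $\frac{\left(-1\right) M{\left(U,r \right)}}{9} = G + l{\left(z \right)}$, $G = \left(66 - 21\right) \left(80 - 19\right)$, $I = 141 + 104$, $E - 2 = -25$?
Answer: $- \frac{1}{24651} \approx -4.0566 \cdot 10^{-5}$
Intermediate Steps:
$E = -23$ ($E = 2 - 25 = -23$)
$I = 245$
$G = 2745$ ($G = 45 \cdot 61 = 2745$)
$M{\left(U,r \right)} = -24651$ ($M{\left(U,r \right)} = - 9 \left(2745 - 6\right) = \left(-9\right) 2739 = -24651$)
$\frac{1}{M{\left(I,E \right)}} = \frac{1}{-24651} = - \frac{1}{24651}$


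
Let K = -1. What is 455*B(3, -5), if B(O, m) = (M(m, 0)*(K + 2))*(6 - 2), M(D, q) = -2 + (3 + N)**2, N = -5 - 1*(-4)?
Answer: 3640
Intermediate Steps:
N = -1 (N = -5 + 4 = -1)
M(D, q) = 2 (M(D, q) = -2 + (3 - 1)**2 = -2 + 2**2 = -2 + 4 = 2)
B(O, m) = 8 (B(O, m) = (2*(-1 + 2))*(6 - 2) = (2*1)*4 = 2*4 = 8)
455*B(3, -5) = 455*8 = 3640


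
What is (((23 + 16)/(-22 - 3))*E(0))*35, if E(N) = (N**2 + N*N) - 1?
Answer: 273/5 ≈ 54.600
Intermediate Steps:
E(N) = -1 + 2*N**2 (E(N) = (N**2 + N**2) - 1 = 2*N**2 - 1 = -1 + 2*N**2)
(((23 + 16)/(-22 - 3))*E(0))*35 = (((23 + 16)/(-22 - 3))*(-1 + 2*0**2))*35 = ((39/(-25))*(-1 + 2*0))*35 = ((39*(-1/25))*(-1 + 0))*35 = -39/25*(-1)*35 = (39/25)*35 = 273/5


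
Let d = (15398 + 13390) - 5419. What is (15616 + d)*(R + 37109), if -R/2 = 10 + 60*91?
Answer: 1020198465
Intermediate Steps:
d = 23369 (d = 28788 - 5419 = 23369)
R = -10940 (R = -2*(10 + 60*91) = -2*(10 + 5460) = -2*5470 = -10940)
(15616 + d)*(R + 37109) = (15616 + 23369)*(-10940 + 37109) = 38985*26169 = 1020198465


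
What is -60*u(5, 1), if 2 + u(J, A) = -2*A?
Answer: 240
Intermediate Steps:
u(J, A) = -2 - 2*A
-60*u(5, 1) = -60*(-2 - 2*1) = -60*(-2 - 2) = -60*(-4) = 240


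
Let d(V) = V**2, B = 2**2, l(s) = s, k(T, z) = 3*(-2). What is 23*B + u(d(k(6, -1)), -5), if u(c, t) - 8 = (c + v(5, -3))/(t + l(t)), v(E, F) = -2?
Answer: 483/5 ≈ 96.600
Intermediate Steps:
k(T, z) = -6
B = 4
u(c, t) = 8 + (-2 + c)/(2*t) (u(c, t) = 8 + (c - 2)/(t + t) = 8 + (-2 + c)/((2*t)) = 8 + (-2 + c)*(1/(2*t)) = 8 + (-2 + c)/(2*t))
23*B + u(d(k(6, -1)), -5) = 23*4 + (1/2)*(-2 + (-6)**2 + 16*(-5))/(-5) = 92 + (1/2)*(-1/5)*(-2 + 36 - 80) = 92 + (1/2)*(-1/5)*(-46) = 92 + 23/5 = 483/5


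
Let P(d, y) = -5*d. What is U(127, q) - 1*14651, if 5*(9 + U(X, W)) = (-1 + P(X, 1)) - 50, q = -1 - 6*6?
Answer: -73986/5 ≈ -14797.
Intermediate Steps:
q = -37 (q = -1 - 36 = -37)
U(X, W) = -96/5 - X (U(X, W) = -9 + ((-1 - 5*X) - 50)/5 = -9 + (-51 - 5*X)/5 = -9 + (-51/5 - X) = -96/5 - X)
U(127, q) - 1*14651 = (-96/5 - 1*127) - 1*14651 = (-96/5 - 127) - 14651 = -731/5 - 14651 = -73986/5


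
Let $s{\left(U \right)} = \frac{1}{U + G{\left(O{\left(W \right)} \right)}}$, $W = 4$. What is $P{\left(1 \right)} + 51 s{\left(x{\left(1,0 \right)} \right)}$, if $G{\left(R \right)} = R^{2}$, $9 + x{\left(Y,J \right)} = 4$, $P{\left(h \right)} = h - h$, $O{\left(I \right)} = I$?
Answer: $\frac{51}{11} \approx 4.6364$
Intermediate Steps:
$P{\left(h \right)} = 0$
$x{\left(Y,J \right)} = -5$ ($x{\left(Y,J \right)} = -9 + 4 = -5$)
$s{\left(U \right)} = \frac{1}{16 + U}$ ($s{\left(U \right)} = \frac{1}{U + 4^{2}} = \frac{1}{U + 16} = \frac{1}{16 + U}$)
$P{\left(1 \right)} + 51 s{\left(x{\left(1,0 \right)} \right)} = 0 + \frac{51}{16 - 5} = 0 + \frac{51}{11} = \frac{51}{11}$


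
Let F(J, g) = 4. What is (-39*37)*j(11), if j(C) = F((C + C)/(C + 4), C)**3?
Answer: -92352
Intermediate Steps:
j(C) = 64 (j(C) = 4**3 = 64)
(-39*37)*j(11) = -39*37*64 = -1443*64 = -92352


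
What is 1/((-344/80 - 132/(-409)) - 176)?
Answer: -4090/736107 ≈ -0.0055563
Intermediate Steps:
1/((-344/80 - 132/(-409)) - 176) = 1/((-344*1/80 - 132*(-1/409)) - 176) = 1/((-43/10 + 132/409) - 176) = 1/(-16267/4090 - 176) = 1/(-736107/4090) = -4090/736107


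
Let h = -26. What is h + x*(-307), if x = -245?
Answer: 75189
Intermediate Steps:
h + x*(-307) = -26 - 245*(-307) = -26 + 75215 = 75189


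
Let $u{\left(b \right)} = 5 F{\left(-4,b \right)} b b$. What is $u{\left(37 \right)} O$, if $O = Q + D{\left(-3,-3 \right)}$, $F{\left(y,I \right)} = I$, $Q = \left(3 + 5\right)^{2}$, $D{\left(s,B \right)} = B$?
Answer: $15449165$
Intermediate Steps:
$Q = 64$ ($Q = 8^{2} = 64$)
$u{\left(b \right)} = 5 b^{3}$ ($u{\left(b \right)} = 5 b b b = 5 b^{2} b = 5 b^{3}$)
$O = 61$ ($O = 64 - 3 = 61$)
$u{\left(37 \right)} O = 5 \cdot 37^{3} \cdot 61 = 5 \cdot 50653 \cdot 61 = 253265 \cdot 61 = 15449165$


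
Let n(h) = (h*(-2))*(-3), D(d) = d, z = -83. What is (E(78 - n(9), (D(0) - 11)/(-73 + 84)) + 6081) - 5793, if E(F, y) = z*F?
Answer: -1704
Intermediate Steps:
n(h) = 6*h (n(h) = -2*h*(-3) = 6*h)
E(F, y) = -83*F
(E(78 - n(9), (D(0) - 11)/(-73 + 84)) + 6081) - 5793 = (-83*(78 - 6*9) + 6081) - 5793 = (-83*(78 - 1*54) + 6081) - 5793 = (-83*(78 - 54) + 6081) - 5793 = (-83*24 + 6081) - 5793 = (-1992 + 6081) - 5793 = 4089 - 5793 = -1704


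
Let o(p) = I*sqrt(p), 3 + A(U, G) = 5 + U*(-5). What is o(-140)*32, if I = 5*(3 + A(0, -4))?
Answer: 1600*I*sqrt(35) ≈ 9465.7*I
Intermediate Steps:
A(U, G) = 2 - 5*U (A(U, G) = -3 + (5 + U*(-5)) = -3 + (5 - 5*U) = 2 - 5*U)
I = 25 (I = 5*(3 + (2 - 5*0)) = 5*(3 + (2 + 0)) = 5*(3 + 2) = 5*5 = 25)
o(p) = 25*sqrt(p)
o(-140)*32 = (25*sqrt(-140))*32 = (25*(2*I*sqrt(35)))*32 = (50*I*sqrt(35))*32 = 1600*I*sqrt(35)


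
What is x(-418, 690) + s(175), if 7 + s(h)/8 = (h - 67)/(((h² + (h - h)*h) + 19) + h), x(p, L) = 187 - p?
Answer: 5640165/10273 ≈ 549.03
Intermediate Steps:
s(h) = -56 + 8*(-67 + h)/(19 + h + h²) (s(h) = -56 + 8*((h - 67)/(((h² + (h - h)*h) + 19) + h)) = -56 + 8*((-67 + h)/(((h² + 0*h) + 19) + h)) = -56 + 8*((-67 + h)/(((h² + 0) + 19) + h)) = -56 + 8*((-67 + h)/((h² + 19) + h)) = -56 + 8*((-67 + h)/((19 + h²) + h)) = -56 + 8*((-67 + h)/(19 + h + h²)) = -56 + 8*(-67 + h)/(19 + h + h²))
x(-418, 690) + s(175) = (187 - 1*(-418)) + 8*(-200 - 7*175² - 6*175)/(19 + 175 + 175²) = (187 + 418) + 8*(-200 - 7*30625 - 1050)/(19 + 175 + 30625) = 605 + 8*(-200 - 214375 - 1050)/30819 = 605 + 8*(1/30819)*(-215625) = 605 - 575000/10273 = 5640165/10273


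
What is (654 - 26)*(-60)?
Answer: -37680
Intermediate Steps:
(654 - 26)*(-60) = 628*(-60) = -37680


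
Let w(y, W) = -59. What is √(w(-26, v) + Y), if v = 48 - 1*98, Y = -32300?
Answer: I*√32359 ≈ 179.89*I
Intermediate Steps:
v = -50 (v = 48 - 98 = -50)
√(w(-26, v) + Y) = √(-59 - 32300) = √(-32359) = I*√32359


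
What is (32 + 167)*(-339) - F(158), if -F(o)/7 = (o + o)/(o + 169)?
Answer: -22057535/327 ≈ -67454.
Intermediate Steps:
F(o) = -14*o/(169 + o) (F(o) = -7*(o + o)/(o + 169) = -7*2*o/(169 + o) = -14*o/(169 + o))
(32 + 167)*(-339) - F(158) = (32 + 167)*(-339) - (-14)*158/(169 + 158) = 199*(-339) - (-14)*158/327 = -67461 - (-14)*158/327 = -67461 - 1*(-2212/327) = -67461 + 2212/327 = -22057535/327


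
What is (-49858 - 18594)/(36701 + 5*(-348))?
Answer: -68452/34961 ≈ -1.9580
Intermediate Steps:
(-49858 - 18594)/(36701 + 5*(-348)) = -68452/(36701 - 1740) = -68452/34961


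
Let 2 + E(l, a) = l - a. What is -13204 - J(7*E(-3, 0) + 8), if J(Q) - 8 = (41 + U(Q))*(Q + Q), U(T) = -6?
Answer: -11322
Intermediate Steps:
E(l, a) = -2 + l - a (E(l, a) = -2 + (l - a) = -2 + l - a)
J(Q) = 8 + 70*Q (J(Q) = 8 + (41 - 6)*(Q + Q) = 8 + 35*(2*Q) = 8 + 70*Q)
-13204 - J(7*E(-3, 0) + 8) = -13204 - (8 + 70*(7*(-2 - 3 - 1*0) + 8)) = -13204 - (8 + 70*(7*(-2 - 3 + 0) + 8)) = -13204 - (8 + 70*(7*(-5) + 8)) = -13204 - (8 + 70*(-35 + 8)) = -13204 - (8 + 70*(-27)) = -13204 - (8 - 1890) = -13204 - 1*(-1882) = -13204 + 1882 = -11322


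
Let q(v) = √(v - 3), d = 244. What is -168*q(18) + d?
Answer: 244 - 168*√15 ≈ -406.66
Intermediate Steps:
q(v) = √(-3 + v)
-168*q(18) + d = -168*√(-3 + 18) + 244 = -168*√15 + 244 = 244 - 168*√15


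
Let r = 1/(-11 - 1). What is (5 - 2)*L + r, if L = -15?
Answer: -541/12 ≈ -45.083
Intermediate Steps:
r = -1/12 (r = 1/(-12) = -1/12 ≈ -0.083333)
(5 - 2)*L + r = (5 - 2)*(-15) - 1/12 = 3*(-15) - 1/12 = -45 - 1/12 = -541/12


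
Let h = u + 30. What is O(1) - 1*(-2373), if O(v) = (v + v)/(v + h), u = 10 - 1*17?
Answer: 28477/12 ≈ 2373.1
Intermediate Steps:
u = -7 (u = 10 - 17 = -7)
h = 23 (h = -7 + 30 = 23)
O(v) = 2*v/(23 + v) (O(v) = (v + v)/(v + 23) = (2*v)/(23 + v) = 2*v/(23 + v))
O(1) - 1*(-2373) = 2*1/(23 + 1) - 1*(-2373) = 2*1/24 + 2373 = 2*1*(1/24) + 2373 = 1/12 + 2373 = 28477/12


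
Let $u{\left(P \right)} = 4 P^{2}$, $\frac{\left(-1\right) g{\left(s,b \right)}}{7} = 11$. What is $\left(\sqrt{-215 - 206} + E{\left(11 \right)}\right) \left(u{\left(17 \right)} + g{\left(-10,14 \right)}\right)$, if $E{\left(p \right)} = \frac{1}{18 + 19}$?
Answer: $\frac{1079}{37} + 1079 i \sqrt{421} \approx 29.162 + 22139.0 i$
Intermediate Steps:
$g{\left(s,b \right)} = -77$ ($g{\left(s,b \right)} = \left(-7\right) 11 = -77$)
$E{\left(p \right)} = \frac{1}{37}$
$\left(\sqrt{-215 - 206} + E{\left(11 \right)}\right) \left(u{\left(17 \right)} + g{\left(-10,14 \right)}\right) = \left(\sqrt{-215 - 206} + \frac{1}{37}\right) \left(4 \cdot 17^{2} - 77\right) = \left(\sqrt{-421} + \frac{1}{37}\right) \left(4 \cdot 289 - 77\right) = \left(i \sqrt{421} + \frac{1}{37}\right) \left(1156 - 77\right) = \left(\frac{1}{37} + i \sqrt{421}\right) 1079 = \frac{1079}{37} + 1079 i \sqrt{421}$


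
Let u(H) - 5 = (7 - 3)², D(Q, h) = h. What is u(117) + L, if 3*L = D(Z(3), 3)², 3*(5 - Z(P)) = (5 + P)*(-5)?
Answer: 24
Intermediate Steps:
Z(P) = 40/3 + 5*P/3 (Z(P) = 5 - (5 + P)*(-5)/3 = 5 - (-25 - 5*P)/3 = 5 + (25/3 + 5*P/3) = 40/3 + 5*P/3)
u(H) = 21 (u(H) = 5 + (7 - 3)² = 5 + 4² = 5 + 16 = 21)
L = 3 (L = (⅓)*3² = (⅓)*9 = 3)
u(117) + L = 21 + 3 = 24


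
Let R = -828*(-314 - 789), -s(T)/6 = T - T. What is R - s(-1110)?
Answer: 913284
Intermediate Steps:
s(T) = 0 (s(T) = -6*(T - T) = -6*0 = 0)
R = 913284 (R = -828*(-1103) = 913284)
R - s(-1110) = 913284 - 1*0 = 913284 + 0 = 913284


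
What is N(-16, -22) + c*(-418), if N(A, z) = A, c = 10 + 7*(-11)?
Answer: 27990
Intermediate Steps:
c = -67 (c = 10 - 77 = -67)
N(-16, -22) + c*(-418) = -16 - 67*(-418) = -16 + 28006 = 27990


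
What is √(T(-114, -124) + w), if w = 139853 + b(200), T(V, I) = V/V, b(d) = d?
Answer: √140054 ≈ 374.24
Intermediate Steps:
T(V, I) = 1
w = 140053 (w = 139853 + 200 = 140053)
√(T(-114, -124) + w) = √(1 + 140053) = √140054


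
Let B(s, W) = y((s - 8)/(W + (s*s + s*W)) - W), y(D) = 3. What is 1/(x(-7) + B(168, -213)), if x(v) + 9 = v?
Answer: -1/13 ≈ -0.076923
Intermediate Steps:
x(v) = -9 + v
B(s, W) = 3
1/(x(-7) + B(168, -213)) = 1/((-9 - 7) + 3) = 1/(-16 + 3) = 1/(-13) = -1/13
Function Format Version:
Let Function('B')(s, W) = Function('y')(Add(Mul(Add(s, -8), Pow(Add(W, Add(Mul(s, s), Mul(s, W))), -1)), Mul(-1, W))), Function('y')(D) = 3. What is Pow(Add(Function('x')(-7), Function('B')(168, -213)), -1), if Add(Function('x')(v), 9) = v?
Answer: Rational(-1, 13) ≈ -0.076923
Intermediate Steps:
Function('x')(v) = Add(-9, v)
Function('B')(s, W) = 3
Pow(Add(Function('x')(-7), Function('B')(168, -213)), -1) = Pow(Add(Add(-9, -7), 3), -1) = Pow(Add(-16, 3), -1) = Pow(-13, -1) = Rational(-1, 13)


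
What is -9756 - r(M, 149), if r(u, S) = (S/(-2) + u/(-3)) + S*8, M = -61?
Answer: -65363/6 ≈ -10894.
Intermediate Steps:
r(u, S) = -u/3 + 15*S/2 (r(u, S) = (S*(-½) + u*(-⅓)) + 8*S = (-S/2 - u/3) + 8*S = -u/3 + 15*S/2)
-9756 - r(M, 149) = -9756 - (-⅓*(-61) + (15/2)*149) = -9756 - (61/3 + 2235/2) = -9756 - 1*6827/6 = -9756 - 6827/6 = -65363/6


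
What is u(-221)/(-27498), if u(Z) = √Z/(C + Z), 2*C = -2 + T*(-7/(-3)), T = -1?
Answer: I*√221/6136637 ≈ 2.4225e-6*I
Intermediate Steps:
C = -13/6 (C = (-2 - (-7)/(-3))/2 = (-2 - (-7)*(-1)/3)/2 = (-2 - 1*7/3)/2 = (-2 - 7/3)/2 = (½)*(-13/3) = -13/6 ≈ -2.1667)
u(Z) = √Z/(-13/6 + Z)
u(-221)/(-27498) = (6*√(-221)/(-13 + 6*(-221)))/(-27498) = (6*(I*√221)/(-13 - 1326))*(-1/27498) = (6*(I*√221)/(-1339))*(-1/27498) = (6*(I*√221)*(-1/1339))*(-1/27498) = -6*I*√221/1339*(-1/27498) = I*√221/6136637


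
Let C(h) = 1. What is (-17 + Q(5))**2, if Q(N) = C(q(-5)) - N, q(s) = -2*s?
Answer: 441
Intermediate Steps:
Q(N) = 1 - N
(-17 + Q(5))**2 = (-17 + (1 - 1*5))**2 = (-17 + (1 - 5))**2 = (-17 - 4)**2 = (-21)**2 = 441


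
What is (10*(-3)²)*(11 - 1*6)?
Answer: 450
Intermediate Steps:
(10*(-3)²)*(11 - 1*6) = (10*9)*(11 - 6) = 90*5 = 450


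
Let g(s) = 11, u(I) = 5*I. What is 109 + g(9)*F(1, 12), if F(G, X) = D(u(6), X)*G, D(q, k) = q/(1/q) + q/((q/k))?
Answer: 10141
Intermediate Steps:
D(q, k) = k + q² (D(q, k) = q*q + q*(k/q) = q² + k = k + q²)
F(G, X) = G*(900 + X) (F(G, X) = (X + (5*6)²)*G = (X + 30²)*G = (X + 900)*G = (900 + X)*G = G*(900 + X))
109 + g(9)*F(1, 12) = 109 + 11*(1*(900 + 12)) = 109 + 11*(1*912) = 109 + 11*912 = 109 + 10032 = 10141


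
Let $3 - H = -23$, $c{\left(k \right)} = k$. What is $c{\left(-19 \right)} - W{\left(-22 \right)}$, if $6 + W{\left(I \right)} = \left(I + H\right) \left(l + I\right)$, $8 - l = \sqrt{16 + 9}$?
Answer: $63$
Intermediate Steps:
$H = 26$ ($H = 3 - -23 = 3 + 23 = 26$)
$l = 3$ ($l = 8 - \sqrt{16 + 9} = 8 - \sqrt{25} = 8 - 5 = 3$)
$W{\left(I \right)} = -6 + \left(3 + I\right) \left(26 + I\right)$ ($W{\left(I \right)} = -6 + \left(I + 26\right) \left(3 + I\right) = -6 + \left(26 + I\right) \left(3 + I\right) = -6 + \left(3 + I\right) \left(26 + I\right)$)
$c{\left(-19 \right)} - W{\left(-22 \right)} = -19 - \left(72 + \left(-22\right)^{2} + 29 \left(-22\right)\right) = -19 - \left(72 + 484 - 638\right) = -19 - -82 = -19 + 82 = 63$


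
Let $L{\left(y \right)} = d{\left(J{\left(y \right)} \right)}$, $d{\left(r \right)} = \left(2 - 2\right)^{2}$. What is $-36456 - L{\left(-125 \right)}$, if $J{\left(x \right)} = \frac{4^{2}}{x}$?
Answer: $-36456$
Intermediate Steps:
$J{\left(x \right)} = \frac{16}{x}$
$d{\left(r \right)} = 0$ ($d{\left(r \right)} = 0^{2} = 0$)
$L{\left(y \right)} = 0$
$-36456 - L{\left(-125 \right)} = -36456 - 0 = -36456 + 0 = -36456$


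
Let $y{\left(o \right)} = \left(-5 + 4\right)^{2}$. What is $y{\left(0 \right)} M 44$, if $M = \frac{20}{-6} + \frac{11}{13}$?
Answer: $- \frac{4268}{39} \approx -109.44$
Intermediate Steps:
$y{\left(o \right)} = 1$ ($y{\left(o \right)} = \left(-1\right)^{2} = 1$)
$M = - \frac{97}{39}$ ($M = 20 \left(- \frac{1}{6}\right) + 11 \cdot \frac{1}{13} = - \frac{10}{3} + \frac{11}{13} = - \frac{97}{39} \approx -2.4872$)
$y{\left(0 \right)} M 44 = 1 \left(- \frac{97}{39}\right) 44 = \left(- \frac{97}{39}\right) 44 = - \frac{4268}{39}$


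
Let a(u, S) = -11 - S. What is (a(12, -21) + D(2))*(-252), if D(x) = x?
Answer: -3024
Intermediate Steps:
(a(12, -21) + D(2))*(-252) = ((-11 - 1*(-21)) + 2)*(-252) = ((-11 + 21) + 2)*(-252) = (10 + 2)*(-252) = 12*(-252) = -3024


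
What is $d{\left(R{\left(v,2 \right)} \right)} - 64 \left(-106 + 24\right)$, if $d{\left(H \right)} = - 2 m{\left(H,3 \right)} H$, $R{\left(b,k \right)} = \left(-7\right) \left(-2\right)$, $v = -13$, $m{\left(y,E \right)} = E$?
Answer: $5164$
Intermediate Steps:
$R{\left(b,k \right)} = 14$
$d{\left(H \right)} = - 6 H$ ($d{\left(H \right)} = \left(-2\right) 3 H = - 6 H$)
$d{\left(R{\left(v,2 \right)} \right)} - 64 \left(-106 + 24\right) = \left(-6\right) 14 - 64 \left(-106 + 24\right) = -84 - -5248 = -84 + 5248 = 5164$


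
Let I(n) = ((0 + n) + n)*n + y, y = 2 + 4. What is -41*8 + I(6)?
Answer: -250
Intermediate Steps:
y = 6
I(n) = 6 + 2*n² (I(n) = ((0 + n) + n)*n + 6 = (n + n)*n + 6 = (2*n)*n + 6 = 2*n² + 6 = 6 + 2*n²)
-41*8 + I(6) = -41*8 + (6 + 2*6²) = -328 + (6 + 2*36) = -328 + (6 + 72) = -328 + 78 = -250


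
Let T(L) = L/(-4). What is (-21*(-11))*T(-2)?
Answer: 231/2 ≈ 115.50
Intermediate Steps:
T(L) = -L/4 (T(L) = L*(-¼) = -L/4)
(-21*(-11))*T(-2) = (-21*(-11))*(-¼*(-2)) = 231*(½) = 231/2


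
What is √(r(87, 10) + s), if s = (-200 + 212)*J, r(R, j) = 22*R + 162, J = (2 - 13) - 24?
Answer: 6*√46 ≈ 40.694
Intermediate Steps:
J = -35 (J = -11 - 24 = -35)
r(R, j) = 162 + 22*R
s = -420 (s = (-200 + 212)*(-35) = 12*(-35) = -420)
√(r(87, 10) + s) = √((162 + 22*87) - 420) = √((162 + 1914) - 420) = √(2076 - 420) = √1656 = 6*√46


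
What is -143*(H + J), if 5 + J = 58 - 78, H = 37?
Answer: -1716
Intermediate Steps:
J = -25 (J = -5 + (58 - 78) = -5 - 20 = -25)
-143*(H + J) = -143*(37 - 25) = -143*12 = -1716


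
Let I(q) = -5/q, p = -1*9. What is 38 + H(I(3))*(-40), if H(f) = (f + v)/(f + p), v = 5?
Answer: 101/2 ≈ 50.500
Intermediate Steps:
p = -9
H(f) = (5 + f)/(-9 + f) (H(f) = (f + 5)/(f - 9) = (5 + f)/(-9 + f))
38 + H(I(3))*(-40) = 38 + ((5 - 5/3)/(-9 - 5/3))*(-40) = 38 + ((10/3)/(-32/3))*(-40) = 38 - 3/32*10/3*(-40) = 38 - 5/16*(-40) = 38 + 25/2 = 101/2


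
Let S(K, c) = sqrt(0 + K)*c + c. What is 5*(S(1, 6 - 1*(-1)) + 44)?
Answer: 290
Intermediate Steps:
S(K, c) = c + c*sqrt(K) (S(K, c) = sqrt(K)*c + c = c*sqrt(K) + c = c + c*sqrt(K))
5*(S(1, 6 - 1*(-1)) + 44) = 5*((6 - 1*(-1))*(1 + sqrt(1)) + 44) = 5*((6 + 1)*(1 + 1) + 44) = 5*(7*2 + 44) = 5*(14 + 44) = 5*58 = 290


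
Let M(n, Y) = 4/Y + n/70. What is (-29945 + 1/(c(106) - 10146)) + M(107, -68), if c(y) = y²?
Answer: -388397519/12971 ≈ -29944.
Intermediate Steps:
M(n, Y) = 4/Y + n/70 (M(n, Y) = 4/Y + n*(1/70) = 4/Y + n/70)
(-29945 + 1/(c(106) - 10146)) + M(107, -68) = (-29945 + 1/(106² - 10146)) + (4/(-68) + (1/70)*107) = (-29945 + 1/(11236 - 10146)) + (4*(-1/68) + 107/70) = (-29945 + 1/1090) + (-1/17 + 107/70) = (-29945 + 1/1090) + 1749/1190 = -32640049/1090 + 1749/1190 = -388397519/12971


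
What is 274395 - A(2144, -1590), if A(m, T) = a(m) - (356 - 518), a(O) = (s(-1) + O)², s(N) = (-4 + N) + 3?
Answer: -4313931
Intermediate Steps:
s(N) = -1 + N
a(O) = (-2 + O)² (a(O) = ((-1 - 1) + O)² = (-2 + O)²)
A(m, T) = 162 + (-2 + m)² (A(m, T) = (-2 + m)² - (356 - 518) = (-2 + m)² - 1*(-162) = (-2 + m)² + 162 = 162 + (-2 + m)²)
274395 - A(2144, -1590) = 274395 - (162 + (-2 + 2144)²) = 274395 - (162 + 2142²) = 274395 - (162 + 4588164) = 274395 - 1*4588326 = 274395 - 4588326 = -4313931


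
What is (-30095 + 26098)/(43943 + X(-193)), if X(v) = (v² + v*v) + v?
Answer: -3997/118248 ≈ -0.033802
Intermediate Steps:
X(v) = v + 2*v² (X(v) = (v² + v²) + v = 2*v² + v = v + 2*v²)
(-30095 + 26098)/(43943 + X(-193)) = (-30095 + 26098)/(43943 - 193*(1 + 2*(-193))) = -3997/(43943 - 193*(1 - 386)) = -3997/(43943 - 193*(-385)) = -3997/(43943 + 74305) = -3997/118248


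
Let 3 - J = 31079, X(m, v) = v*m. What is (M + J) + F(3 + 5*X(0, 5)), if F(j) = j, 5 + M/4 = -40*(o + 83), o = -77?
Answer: -32053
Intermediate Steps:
X(m, v) = m*v
J = -31076 (J = 3 - 1*31079 = 3 - 31079 = -31076)
M = -980 (M = -20 + 4*(-40*(-77 + 83)) = -20 + 4*(-40*6) = -20 + 4*(-240) = -20 - 960 = -980)
(M + J) + F(3 + 5*X(0, 5)) = (-980 - 31076) + (3 + 5*(0*5)) = -32056 + (3 + 5*0) = -32056 + (3 + 0) = -32056 + 3 = -32053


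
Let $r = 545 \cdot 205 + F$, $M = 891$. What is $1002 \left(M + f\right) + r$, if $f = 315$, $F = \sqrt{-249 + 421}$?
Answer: $1320137 + 2 \sqrt{43} \approx 1.3202 \cdot 10^{6}$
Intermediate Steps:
$F = 2 \sqrt{43}$ ($F = \sqrt{172} = 2 \sqrt{43} \approx 13.115$)
$r = 111725 + 2 \sqrt{43}$ ($r = 545 \cdot 205 + 2 \sqrt{43} = 111725 + 2 \sqrt{43} \approx 1.1174 \cdot 10^{5}$)
$1002 \left(M + f\right) + r = 1002 \left(891 + 315\right) + \left(111725 + 2 \sqrt{43}\right) = 1002 \cdot 1206 + \left(111725 + 2 \sqrt{43}\right) = 1208412 + \left(111725 + 2 \sqrt{43}\right) = 1320137 + 2 \sqrt{43}$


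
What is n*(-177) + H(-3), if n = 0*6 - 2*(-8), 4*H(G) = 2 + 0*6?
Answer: -5663/2 ≈ -2831.5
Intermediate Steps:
H(G) = ½ (H(G) = (2 + 0*6)/4 = (2 + 0)/4 = (¼)*2 = ½)
n = 16 (n = 0 + 16 = 16)
n*(-177) + H(-3) = 16*(-177) + ½ = -2832 + ½ = -5663/2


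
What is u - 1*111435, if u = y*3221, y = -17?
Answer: -166192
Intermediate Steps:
u = -54757 (u = -17*3221 = -54757)
u - 1*111435 = -54757 - 1*111435 = -54757 - 111435 = -166192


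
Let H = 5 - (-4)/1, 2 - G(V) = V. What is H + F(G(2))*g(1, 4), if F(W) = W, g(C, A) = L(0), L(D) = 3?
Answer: 9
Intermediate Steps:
g(C, A) = 3
G(V) = 2 - V
H = 9 (H = 5 - (-4) = 5 - 1*(-4) = 5 + 4 = 9)
H + F(G(2))*g(1, 4) = 9 + (2 - 1*2)*3 = 9 + (2 - 2)*3 = 9 + 0*3 = 9 + 0 = 9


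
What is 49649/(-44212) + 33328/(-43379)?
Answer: -518174501/273981764 ≈ -1.8913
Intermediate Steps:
49649/(-44212) + 33328/(-43379) = 49649*(-1/44212) + 33328*(-1/43379) = -49649/44212 - 33328/43379 = -518174501/273981764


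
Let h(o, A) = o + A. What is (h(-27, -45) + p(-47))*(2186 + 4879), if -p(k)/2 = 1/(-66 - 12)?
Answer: -6610485/13 ≈ -5.0850e+5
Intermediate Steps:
h(o, A) = A + o
p(k) = 1/39 (p(k) = -2/(-66 - 12) = -2/(-78) = -2*(-1/78) = 1/39)
(h(-27, -45) + p(-47))*(2186 + 4879) = ((-45 - 27) + 1/39)*(2186 + 4879) = (-72 + 1/39)*7065 = -2807/39*7065 = -6610485/13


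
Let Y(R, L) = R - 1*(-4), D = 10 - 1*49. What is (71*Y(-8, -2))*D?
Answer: 11076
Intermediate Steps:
D = -39 (D = 10 - 49 = -39)
Y(R, L) = 4 + R (Y(R, L) = R + 4 = 4 + R)
(71*Y(-8, -2))*D = (71*(4 - 8))*(-39) = (71*(-4))*(-39) = -284*(-39) = 11076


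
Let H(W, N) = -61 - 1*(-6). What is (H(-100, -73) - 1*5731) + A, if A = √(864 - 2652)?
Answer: -5786 + 2*I*√447 ≈ -5786.0 + 42.285*I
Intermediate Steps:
H(W, N) = -55 (H(W, N) = -61 + 6 = -55)
A = 2*I*√447 (A = √(-1788) = 2*I*√447 ≈ 42.285*I)
(H(-100, -73) - 1*5731) + A = (-55 - 1*5731) + 2*I*√447 = (-55 - 5731) + 2*I*√447 = -5786 + 2*I*√447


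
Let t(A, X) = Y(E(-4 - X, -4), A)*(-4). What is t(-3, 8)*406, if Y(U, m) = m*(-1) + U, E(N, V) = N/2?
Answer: 4872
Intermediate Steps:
E(N, V) = N/2 (E(N, V) = N*(1/2) = N/2)
Y(U, m) = U - m (Y(U, m) = -m + U = U - m)
t(A, X) = 8 + 2*X + 4*A (t(A, X) = ((-4 - X)/2 - A)*(-4) = ((-2 - X/2) - A)*(-4) = (-2 - A - X/2)*(-4) = 8 + 2*X + 4*A)
t(-3, 8)*406 = (8 + 2*8 + 4*(-3))*406 = (8 + 16 - 12)*406 = 12*406 = 4872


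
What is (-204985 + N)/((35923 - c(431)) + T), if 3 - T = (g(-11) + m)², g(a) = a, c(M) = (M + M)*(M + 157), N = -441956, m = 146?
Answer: 646941/489155 ≈ 1.3226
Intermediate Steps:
c(M) = 2*M*(157 + M) (c(M) = (2*M)*(157 + M) = 2*M*(157 + M))
T = -18222 (T = 3 - (-11 + 146)² = 3 - 1*135² = 3 - 1*18225 = 3 - 18225 = -18222)
(-204985 + N)/((35923 - c(431)) + T) = (-204985 - 441956)/((35923 - 2*431*(157 + 431)) - 18222) = -646941/((35923 - 2*431*588) - 18222) = -646941/((35923 - 1*506856) - 18222) = -646941/((35923 - 506856) - 18222) = -646941/(-470933 - 18222) = -646941/(-489155) = -646941*(-1/489155) = 646941/489155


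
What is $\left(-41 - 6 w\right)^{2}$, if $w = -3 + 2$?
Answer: $1225$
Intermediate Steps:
$w = -1$
$\left(-41 - 6 w\right)^{2} = \left(-41 - -6\right)^{2} = \left(-41 + 6\right)^{2} = \left(-35\right)^{2} = 1225$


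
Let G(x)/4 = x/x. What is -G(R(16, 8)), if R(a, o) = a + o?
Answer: -4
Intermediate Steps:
G(x) = 4 (G(x) = 4*(x/x) = 4*1 = 4)
-G(R(16, 8)) = -1*4 = -4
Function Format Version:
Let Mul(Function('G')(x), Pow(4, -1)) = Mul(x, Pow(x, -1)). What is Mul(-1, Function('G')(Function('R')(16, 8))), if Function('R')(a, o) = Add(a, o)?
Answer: -4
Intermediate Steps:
Function('G')(x) = 4 (Function('G')(x) = Mul(4, Mul(x, Pow(x, -1))) = Mul(4, 1) = 4)
Mul(-1, Function('G')(Function('R')(16, 8))) = Mul(-1, 4) = -4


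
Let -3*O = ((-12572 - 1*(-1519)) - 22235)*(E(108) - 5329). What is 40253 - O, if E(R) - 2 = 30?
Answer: 58815765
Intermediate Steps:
E(R) = 32 (E(R) = 2 + 30 = 32)
O = -58775512 (O = -((-12572 - 1*(-1519)) - 22235)*(32 - 5329)/3 = -((-12572 + 1519) - 22235)*(-5297)/3 = -(-11053 - 22235)*(-5297)/3 = -(-11096)*(-5297) = -⅓*176326536 = -58775512)
40253 - O = 40253 - 1*(-58775512) = 40253 + 58775512 = 58815765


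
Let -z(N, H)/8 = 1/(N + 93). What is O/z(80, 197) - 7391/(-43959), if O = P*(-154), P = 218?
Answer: 63827999233/87918 ≈ 7.2600e+5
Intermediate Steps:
O = -33572 (O = 218*(-154) = -33572)
z(N, H) = -8/(93 + N) (z(N, H) = -8/(N + 93) = -8/(93 + N))
O/z(80, 197) - 7391/(-43959) = -33572/((-8/(93 + 80))) - 7391/(-43959) = -33572/((-8/173)) - 7391*(-1/43959) = -33572/((-8*1/173)) + 7391/43959 = -33572/(-8/173) + 7391/43959 = -33572*(-173/8) + 7391/43959 = 1451989/2 + 7391/43959 = 63827999233/87918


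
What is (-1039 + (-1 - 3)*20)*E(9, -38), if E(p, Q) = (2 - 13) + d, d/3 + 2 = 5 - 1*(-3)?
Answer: -7833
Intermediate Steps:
d = 18 (d = -6 + 3*(5 - 1*(-3)) = -6 + 3*(5 + 3) = -6 + 3*8 = -6 + 24 = 18)
E(p, Q) = 7 (E(p, Q) = (2 - 13) + 18 = -11 + 18 = 7)
(-1039 + (-1 - 3)*20)*E(9, -38) = (-1039 + (-1 - 3)*20)*7 = (-1039 - 4*20)*7 = (-1039 - 80)*7 = -1119*7 = -7833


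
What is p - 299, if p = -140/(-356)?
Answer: -26576/89 ≈ -298.61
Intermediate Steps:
p = 35/89 (p = -140*(-1/356) = 35/89 ≈ 0.39326)
p - 299 = 35/89 - 299 = -26576/89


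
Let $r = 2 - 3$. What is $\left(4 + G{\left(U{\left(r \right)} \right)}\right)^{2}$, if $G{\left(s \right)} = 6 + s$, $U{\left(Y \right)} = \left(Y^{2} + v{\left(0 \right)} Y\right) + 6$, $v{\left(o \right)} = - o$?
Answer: $289$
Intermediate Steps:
$r = -1$ ($r = 2 - 3 = -1$)
$U{\left(Y \right)} = 6 + Y^{2}$ ($U{\left(Y \right)} = \left(Y^{2} + \left(-1\right) 0 Y\right) + 6 = \left(Y^{2} + 0 Y\right) + 6 = \left(Y^{2} + 0\right) + 6 = Y^{2} + 6 = 6 + Y^{2}$)
$\left(4 + G{\left(U{\left(r \right)} \right)}\right)^{2} = \left(4 + \left(6 + \left(6 + \left(-1\right)^{2}\right)\right)\right)^{2} = \left(4 + \left(6 + \left(6 + 1\right)\right)\right)^{2} = \left(4 + \left(6 + 7\right)\right)^{2} = \left(4 + 13\right)^{2} = 17^{2} = 289$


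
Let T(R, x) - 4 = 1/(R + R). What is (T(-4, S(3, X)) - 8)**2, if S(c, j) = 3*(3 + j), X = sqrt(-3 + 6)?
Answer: 1089/64 ≈ 17.016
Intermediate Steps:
X = sqrt(3) ≈ 1.7320
S(c, j) = 9 + 3*j
T(R, x) = 4 + 1/(2*R) (T(R, x) = 4 + 1/(R + R) = 4 + 1/(2*R))
(T(-4, S(3, X)) - 8)**2 = ((4 + (1/2)/(-4)) - 8)**2 = ((4 + (1/2)*(-1/4)) - 8)**2 = ((4 - 1/8) - 8)**2 = (31/8 - 8)**2 = (-33/8)**2 = 1089/64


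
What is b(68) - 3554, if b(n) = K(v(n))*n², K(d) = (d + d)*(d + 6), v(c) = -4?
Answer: -77538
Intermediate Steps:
K(d) = 2*d*(6 + d) (K(d) = (2*d)*(6 + d) = 2*d*(6 + d))
b(n) = -16*n² (b(n) = (2*(-4)*(6 - 4))*n² = (2*(-4)*2)*n² = -16*n²)
b(68) - 3554 = -16*68² - 3554 = -16*4624 - 3554 = -73984 - 3554 = -77538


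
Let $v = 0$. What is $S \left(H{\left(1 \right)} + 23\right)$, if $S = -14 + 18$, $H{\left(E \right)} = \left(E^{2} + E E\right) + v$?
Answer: $100$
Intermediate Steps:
$H{\left(E \right)} = 2 E^{2}$ ($H{\left(E \right)} = \left(E^{2} + E E\right) + 0 = \left(E^{2} + E^{2}\right) + 0 = 2 E^{2} + 0 = 2 E^{2}$)
$S = 4$
$S \left(H{\left(1 \right)} + 23\right) = 4 \left(2 \cdot 1^{2} + 23\right) = 4 \left(2 \cdot 1 + 23\right) = 4 \left(2 + 23\right) = 4 \cdot 25 = 100$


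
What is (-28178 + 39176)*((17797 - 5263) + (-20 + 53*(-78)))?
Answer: 92163240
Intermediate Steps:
(-28178 + 39176)*((17797 - 5263) + (-20 + 53*(-78))) = 10998*(12534 + (-20 - 4134)) = 10998*(12534 - 4154) = 10998*8380 = 92163240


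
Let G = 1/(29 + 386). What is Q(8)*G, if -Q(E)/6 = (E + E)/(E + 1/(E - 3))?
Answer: -96/3403 ≈ -0.028210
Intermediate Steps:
G = 1/415 ≈ 0.0024096
Q(E) = -12*E/(E + 1/(-3 + E)) (Q(E) = -6*(E + E)/(E + 1/(E - 3)) = -6*2*E/(E + 1/(-3 + E)) = -12*E/(E + 1/(-3 + E)))
Q(8)*G = (12*8*(3 - 1*8)/(1 + 8² - 3*8))*(1/415) = (12*8*(3 - 8)/(1 + 64 - 24))*(1/415) = (12*8*(-5)/41)*(1/415) = (12*8*(1/41)*(-5))*(1/415) = -480/41*1/415 = -96/3403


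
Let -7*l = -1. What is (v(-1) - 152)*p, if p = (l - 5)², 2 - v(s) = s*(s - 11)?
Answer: -187272/49 ≈ -3821.9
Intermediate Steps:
v(s) = 2 - s*(-11 + s) (v(s) = 2 - s*(s - 11) = 2 - s*(-11 + s))
l = ⅐ (l = -⅐*(-1) = ⅐ ≈ 0.14286)
p = 1156/49 (p = (⅐ - 5)² = (-34/7)² = 1156/49 ≈ 23.592)
(v(-1) - 152)*p = ((2 - 1*(-1)² + 11*(-1)) - 152)*(1156/49) = ((2 - 1*1 - 11) - 152)*(1156/49) = ((2 - 1 - 11) - 152)*(1156/49) = (-10 - 152)*(1156/49) = -162*1156/49 = -187272/49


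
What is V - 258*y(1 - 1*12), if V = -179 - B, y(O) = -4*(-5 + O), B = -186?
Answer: -16505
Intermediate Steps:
y(O) = 20 - 4*O
V = 7 (V = -179 - 1*(-186) = -179 + 186 = 7)
V - 258*y(1 - 1*12) = 7 - 258*(20 - 4*(1 - 1*12)) = 7 - 258*(20 - 4*(1 - 12)) = 7 - 258*(20 - 4*(-11)) = 7 - 258*(20 + 44) = 7 - 258*64 = 7 - 16512 = -16505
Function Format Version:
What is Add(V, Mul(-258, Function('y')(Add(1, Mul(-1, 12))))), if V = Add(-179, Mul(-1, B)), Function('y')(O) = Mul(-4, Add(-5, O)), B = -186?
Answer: -16505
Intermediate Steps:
Function('y')(O) = Add(20, Mul(-4, O))
V = 7 (V = Add(-179, Mul(-1, -186)) = Add(-179, 186) = 7)
Add(V, Mul(-258, Function('y')(Add(1, Mul(-1, 12))))) = Add(7, Mul(-258, Add(20, Mul(-4, Add(1, Mul(-1, 12)))))) = Add(7, Mul(-258, Add(20, Mul(-4, Add(1, -12))))) = Add(7, Mul(-258, Add(20, Mul(-4, -11)))) = Add(7, Mul(-258, Add(20, 44))) = Add(7, Mul(-258, 64)) = Add(7, -16512) = -16505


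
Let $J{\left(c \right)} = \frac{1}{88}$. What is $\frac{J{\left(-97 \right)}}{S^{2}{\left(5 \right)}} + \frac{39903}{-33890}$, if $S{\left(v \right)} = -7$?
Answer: $- \frac{86013923}{73066840} \approx -1.1772$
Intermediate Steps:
$J{\left(c \right)} = \frac{1}{88}$
$\frac{J{\left(-97 \right)}}{S^{2}{\left(5 \right)}} + \frac{39903}{-33890} = \frac{1}{88 \left(-7\right)^{2}} + \frac{39903}{-33890} = \frac{1}{88 \cdot 49} + 39903 \left(- \frac{1}{33890}\right) = \frac{1}{88} \cdot \frac{1}{49} - \frac{39903}{33890} = \frac{1}{4312} - \frac{39903}{33890} = - \frac{86013923}{73066840}$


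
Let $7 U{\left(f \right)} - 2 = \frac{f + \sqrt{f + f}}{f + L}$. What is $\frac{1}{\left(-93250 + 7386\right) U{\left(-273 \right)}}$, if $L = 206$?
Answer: $- \frac{190883}{14270167480} - \frac{469 i \sqrt{546}}{14270167480} \approx -1.3376 \cdot 10^{-5} - 7.6796 \cdot 10^{-7} i$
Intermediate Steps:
$U{\left(f \right)} = \frac{2}{7} + \frac{f + \sqrt{2} \sqrt{f}}{7 \left(206 + f\right)}$ ($U{\left(f \right)} = \frac{2}{7} + \frac{\left(f + \sqrt{f + f}\right) \frac{1}{f + 206}}{7} = \frac{2}{7} + \frac{\left(f + \sqrt{2 f}\right) \frac{1}{206 + f}}{7} = \frac{2}{7} + \frac{\left(f + \sqrt{2} \sqrt{f}\right) \frac{1}{206 + f}}{7} = \frac{2}{7} + \frac{\frac{1}{206 + f} \left(f + \sqrt{2} \sqrt{f}\right)}{7} = \frac{2}{7} + \frac{f + \sqrt{2} \sqrt{f}}{7 \left(206 + f\right)}$)
$\frac{1}{\left(-93250 + 7386\right) U{\left(-273 \right)}} = \frac{1}{\left(-93250 + 7386\right) \frac{412 + 3 \left(-273\right) + \sqrt{2} \sqrt{-273}}{7 \left(206 - 273\right)}} = \frac{1}{\left(-85864\right) \frac{412 - 819 + \sqrt{2} i \sqrt{273}}{7 \left(-67\right)}} = - \frac{1}{85864 \cdot \frac{1}{7} \left(- \frac{1}{67}\right) \left(412 - 819 + i \sqrt{546}\right)} = - \frac{1}{85864 \cdot \frac{1}{7} \left(- \frac{1}{67}\right) \left(-407 + i \sqrt{546}\right)} = - \frac{1}{85864 \left(\frac{407}{469} - \frac{i \sqrt{546}}{469}\right)}$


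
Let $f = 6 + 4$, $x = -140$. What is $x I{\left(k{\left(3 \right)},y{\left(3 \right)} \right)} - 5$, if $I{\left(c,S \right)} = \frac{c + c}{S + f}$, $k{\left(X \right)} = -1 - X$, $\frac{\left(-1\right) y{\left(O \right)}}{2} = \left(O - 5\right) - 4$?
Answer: $\frac{505}{11} \approx 45.909$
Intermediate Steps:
$f = 10$
$y{\left(O \right)} = 18 - 2 O$ ($y{\left(O \right)} = - 2 \left(\left(O - 5\right) - 4\right) = - 2 \left(\left(-5 + O\right) - 4\right) = - 2 \left(-9 + O\right) = 18 - 2 O$)
$I{\left(c,S \right)} = \frac{2 c}{10 + S}$ ($I{\left(c,S \right)} = \frac{c + c}{S + 10} = \frac{2 c}{10 + S}$)
$x I{\left(k{\left(3 \right)},y{\left(3 \right)} \right)} - 5 = - 140 \frac{2 \left(-1 - 3\right)}{10 + \left(18 - 6\right)} - 5 = - 140 \cdot 2 \left(-4\right) \frac{1}{10 + 12} - 5 = - 140 \cdot 2 \left(-4\right) \frac{1}{22} - 5 = \left(-140\right) \left(- \frac{4}{11}\right) - 5 = \frac{560}{11} - 5 = \frac{505}{11}$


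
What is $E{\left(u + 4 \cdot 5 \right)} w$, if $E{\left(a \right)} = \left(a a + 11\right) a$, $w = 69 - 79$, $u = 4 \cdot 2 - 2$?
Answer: $-178620$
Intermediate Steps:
$u = 6$ ($u = 8 - 2 = 6$)
$w = -10$ ($w = 69 - 79 = -10$)
$E{\left(a \right)} = a \left(11 + a^{2}\right)$ ($E{\left(a \right)} = \left(a^{2} + 11\right) a = \left(11 + a^{2}\right) a = a \left(11 + a^{2}\right)$)
$E{\left(u + 4 \cdot 5 \right)} w = \left(6 + 4 \cdot 5\right) \left(11 + \left(6 + 4 \cdot 5\right)^{2}\right) \left(-10\right) = \left(6 + 20\right) \left(11 + \left(6 + 20\right)^{2}\right) \left(-10\right) = 26 \left(11 + 26^{2}\right) \left(-10\right) = 26 \left(11 + 676\right) \left(-10\right) = 26 \cdot 687 \left(-10\right) = 17862 \left(-10\right) = -178620$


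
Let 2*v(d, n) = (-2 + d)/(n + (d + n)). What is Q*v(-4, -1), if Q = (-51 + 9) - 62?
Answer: -52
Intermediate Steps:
v(d, n) = (-2 + d)/(2*(d + 2*n)) (v(d, n) = ((-2 + d)/(n + (d + n)))/2 = ((-2 + d)/(d + 2*n))/2 = (-2 + d)/(2*(d + 2*n)))
Q = -104 (Q = -42 - 62 = -104)
Q*v(-4, -1) = -52*(-2 - 4)/(-4 + 2*(-1)) = -52*(-6)/(-4 - 2) = -52*(-6)/(-6) = -52*(-1)*(-6)/6 = -104*½ = -52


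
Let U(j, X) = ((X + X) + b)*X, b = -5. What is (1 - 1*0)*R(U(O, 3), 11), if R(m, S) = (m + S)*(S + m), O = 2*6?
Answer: 196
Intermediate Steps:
O = 12
U(j, X) = X*(-5 + 2*X) (U(j, X) = ((X + X) - 5)*X = (2*X - 5)*X = (-5 + 2*X)*X = X*(-5 + 2*X))
R(m, S) = (S + m)² (R(m, S) = (S + m)*(S + m) = (S + m)²)
(1 - 1*0)*R(U(O, 3), 11) = (1 - 1*0)*(11 + 3*(-5 + 2*3))² = (1 + 0)*(11 + 3*(-5 + 6))² = 1*(11 + 3*1)² = 1*(11 + 3)² = 1*14² = 1*196 = 196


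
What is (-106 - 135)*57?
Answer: -13737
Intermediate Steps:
(-106 - 135)*57 = -241*57 = -13737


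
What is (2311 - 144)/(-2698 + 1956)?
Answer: -2167/742 ≈ -2.9205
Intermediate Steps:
(2311 - 144)/(-2698 + 1956) = 2167/(-742) = 2167*(-1/742) = -2167/742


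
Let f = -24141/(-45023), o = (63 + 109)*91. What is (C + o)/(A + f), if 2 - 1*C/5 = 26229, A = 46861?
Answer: -5199391109/2109846944 ≈ -2.4643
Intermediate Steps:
C = -131135 (C = 10 - 5*26229 = 10 - 131145 = -131135)
o = 15652 (o = 172*91 = 15652)
f = 24141/45023 (f = -24141*(-1/45023) = 24141/45023 ≈ 0.53619)
(C + o)/(A + f) = (-131135 + 15652)/(46861 + 24141/45023) = -115483/2109846944/45023 = -115483*45023/2109846944 = -5199391109/2109846944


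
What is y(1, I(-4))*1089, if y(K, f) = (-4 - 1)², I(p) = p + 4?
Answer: 27225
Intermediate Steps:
I(p) = 4 + p
y(K, f) = 25 (y(K, f) = (-5)² = 25)
y(1, I(-4))*1089 = 25*1089 = 27225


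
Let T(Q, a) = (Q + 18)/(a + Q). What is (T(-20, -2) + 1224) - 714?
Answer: 5611/11 ≈ 510.09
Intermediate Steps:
T(Q, a) = (18 + Q)/(Q + a)
(T(-20, -2) + 1224) - 714 = ((18 - 20)/(-20 - 2) + 1224) - 714 = (-2/(-22) + 1224) - 714 = (-1/22*(-2) + 1224) - 714 = (1/11 + 1224) - 714 = 13465/11 - 714 = 5611/11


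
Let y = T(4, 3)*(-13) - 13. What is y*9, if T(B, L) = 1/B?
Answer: -585/4 ≈ -146.25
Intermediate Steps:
y = -65/4 (y = -13/4 - 13 = -65/4 ≈ -16.250)
y*9 = -65/4*9 = -585/4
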